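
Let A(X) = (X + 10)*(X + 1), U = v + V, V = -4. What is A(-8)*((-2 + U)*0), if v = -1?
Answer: 0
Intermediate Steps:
U = -5 (U = -1 - 4 = -5)
A(X) = (1 + X)*(10 + X) (A(X) = (10 + X)*(1 + X) = (1 + X)*(10 + X))
A(-8)*((-2 + U)*0) = (10 + (-8)**2 + 11*(-8))*((-2 - 5)*0) = (10 + 64 - 88)*(-7*0) = -14*0 = 0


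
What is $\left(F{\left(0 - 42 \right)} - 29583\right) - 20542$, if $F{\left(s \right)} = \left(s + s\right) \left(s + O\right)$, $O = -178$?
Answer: $-31645$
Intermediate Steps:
$F{\left(s \right)} = 2 s \left(-178 + s\right)$ ($F{\left(s \right)} = \left(s + s\right) \left(s - 178\right) = 2 s \left(-178 + s\right)$)
$\left(F{\left(0 - 42 \right)} - 29583\right) - 20542 = \left(2 \left(0 - 42\right) \left(-178 + \left(0 - 42\right)\right) - 29583\right) - 20542 = \left(2 \left(-42\right) \left(-178 - 42\right) - 29583\right) - 20542 = \left(2 \left(-42\right) \left(-220\right) - 29583\right) - 20542 = \left(18480 - 29583\right) - 20542 = -11103 - 20542 = -31645$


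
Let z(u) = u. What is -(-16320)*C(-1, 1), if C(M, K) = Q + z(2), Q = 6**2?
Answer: 620160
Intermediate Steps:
Q = 36
C(M, K) = 38 (C(M, K) = 36 + 2 = 38)
-(-16320)*C(-1, 1) = -(-16320)*38 = -1632*(-380) = 620160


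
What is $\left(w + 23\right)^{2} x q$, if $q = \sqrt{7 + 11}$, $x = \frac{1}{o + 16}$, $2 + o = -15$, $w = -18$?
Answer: $- 75 \sqrt{2} \approx -106.07$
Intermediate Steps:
$o = -17$ ($o = -2 - 15 = -17$)
$x = -1$ ($x = \frac{1}{-17 + 16} = \frac{1}{-1} = -1$)
$q = 3 \sqrt{2}$ ($q = \sqrt{18} = 3 \sqrt{2} \approx 4.2426$)
$\left(w + 23\right)^{2} x q = \left(-18 + 23\right)^{2} \left(- 3 \sqrt{2}\right) = 5^{2} \left(- 3 \sqrt{2}\right) = 25 \left(- 3 \sqrt{2}\right) = - 75 \sqrt{2}$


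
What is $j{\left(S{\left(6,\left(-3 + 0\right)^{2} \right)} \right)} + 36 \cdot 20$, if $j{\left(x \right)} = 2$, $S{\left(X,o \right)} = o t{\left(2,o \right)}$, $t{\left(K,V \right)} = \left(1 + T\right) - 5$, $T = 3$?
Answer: $722$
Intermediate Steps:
$t{\left(K,V \right)} = -1$ ($t{\left(K,V \right)} = \left(1 + 3\right) - 5 = 4 - 5 = -1$)
$S{\left(X,o \right)} = - o$ ($S{\left(X,o \right)} = o \left(-1\right) = - o$)
$j{\left(S{\left(6,\left(-3 + 0\right)^{2} \right)} \right)} + 36 \cdot 20 = 2 + 36 \cdot 20 = 2 + 720 = 722$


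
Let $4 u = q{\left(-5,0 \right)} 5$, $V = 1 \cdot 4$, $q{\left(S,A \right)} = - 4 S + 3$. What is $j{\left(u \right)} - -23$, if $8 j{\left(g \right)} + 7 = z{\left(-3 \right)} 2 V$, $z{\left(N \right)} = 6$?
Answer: $\frac{225}{8} \approx 28.125$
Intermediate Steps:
$q{\left(S,A \right)} = 3 - 4 S$
$V = 4$
$u = \frac{115}{4}$ ($u = \frac{\left(3 - -20\right) 5}{4} = \frac{\left(3 + 20\right) 5}{4} = \frac{23 \cdot 5}{4} = \frac{1}{4} \cdot 115 = \frac{115}{4} \approx 28.75$)
$j{\left(g \right)} = \frac{41}{8}$ ($j{\left(g \right)} = - \frac{7}{8} + \frac{6 \cdot 2 \cdot 4}{8} = - \frac{7}{8} + \frac{12 \cdot 4}{8} = - \frac{7}{8} + \frac{1}{8} \cdot 48 = - \frac{7}{8} + 6 = \frac{41}{8}$)
$j{\left(u \right)} - -23 = \frac{41}{8} - -23 = \frac{41}{8} + 23 = \frac{225}{8}$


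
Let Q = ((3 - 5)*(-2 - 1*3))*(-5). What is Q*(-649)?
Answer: 32450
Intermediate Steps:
Q = -50 (Q = -2*(-2 - 3)*(-5) = -2*(-5)*(-5) = 10*(-5) = -50)
Q*(-649) = -50*(-649) = 32450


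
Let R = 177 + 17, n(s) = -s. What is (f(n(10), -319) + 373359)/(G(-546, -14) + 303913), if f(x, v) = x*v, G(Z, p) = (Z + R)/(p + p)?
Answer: 2635843/2127479 ≈ 1.2390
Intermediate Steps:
R = 194
G(Z, p) = (194 + Z)/(2*p) (G(Z, p) = (Z + 194)/(p + p) = (194 + Z)/((2*p)) = (194 + Z)*(1/(2*p)) = (194 + Z)/(2*p))
f(x, v) = v*x
(f(n(10), -319) + 373359)/(G(-546, -14) + 303913) = (-(-319)*10 + 373359)/((½)*(194 - 546)/(-14) + 303913) = (-319*(-10) + 373359)/((½)*(-1/14)*(-352) + 303913) = (3190 + 373359)/(88/7 + 303913) = 376549/(2127479/7) = 376549*(7/2127479) = 2635843/2127479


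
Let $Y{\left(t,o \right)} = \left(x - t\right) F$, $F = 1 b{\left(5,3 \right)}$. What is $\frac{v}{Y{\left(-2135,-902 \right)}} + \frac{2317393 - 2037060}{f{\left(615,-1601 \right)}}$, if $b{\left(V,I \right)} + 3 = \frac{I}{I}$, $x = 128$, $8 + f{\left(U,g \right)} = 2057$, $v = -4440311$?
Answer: $\frac{10366984397}{9273774} \approx 1117.9$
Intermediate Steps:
$f{\left(U,g \right)} = 2049$ ($f{\left(U,g \right)} = -8 + 2057 = 2049$)
$b{\left(V,I \right)} = -2$ ($b{\left(V,I \right)} = -3 + \frac{I}{I} = -3 + 1 = -2$)
$F = -2$ ($F = 1 \left(-2\right) = -2$)
$Y{\left(t,o \right)} = -256 + 2 t$ ($Y{\left(t,o \right)} = \left(128 - t\right) \left(-2\right) = -256 + 2 t$)
$\frac{v}{Y{\left(-2135,-902 \right)}} + \frac{2317393 - 2037060}{f{\left(615,-1601 \right)}} = - \frac{4440311}{-256 + 2 \left(-2135\right)} + \frac{2317393 - 2037060}{2049} = - \frac{4440311}{-256 - 4270} + \left(2317393 - 2037060\right) \frac{1}{2049} = - \frac{4440311}{-4526} + 280333 \cdot \frac{1}{2049} = \left(-4440311\right) \left(- \frac{1}{4526}\right) + \frac{280333}{2049} = \frac{4440311}{4526} + \frac{280333}{2049} = \frac{10366984397}{9273774}$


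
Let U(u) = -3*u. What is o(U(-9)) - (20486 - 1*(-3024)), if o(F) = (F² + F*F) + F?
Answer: -22025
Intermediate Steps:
o(F) = F + 2*F² (o(F) = (F² + F²) + F = 2*F² + F = F + 2*F²)
o(U(-9)) - (20486 - 1*(-3024)) = (-3*(-9))*(1 + 2*(-3*(-9))) - (20486 - 1*(-3024)) = 27*(1 + 2*27) - (20486 + 3024) = 27*(1 + 54) - 1*23510 = 27*55 - 23510 = 1485 - 23510 = -22025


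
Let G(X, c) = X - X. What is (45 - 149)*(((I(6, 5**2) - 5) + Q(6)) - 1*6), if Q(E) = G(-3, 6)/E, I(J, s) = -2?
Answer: 1352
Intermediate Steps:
G(X, c) = 0
Q(E) = 0 (Q(E) = 0/E = 0)
(45 - 149)*(((I(6, 5**2) - 5) + Q(6)) - 1*6) = (45 - 149)*(((-2 - 5) + 0) - 1*6) = -104*((-7 + 0) - 6) = -104*(-7 - 6) = -104*(-13) = 1352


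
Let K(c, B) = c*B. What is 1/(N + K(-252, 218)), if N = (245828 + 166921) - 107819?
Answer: 1/249994 ≈ 4.0001e-6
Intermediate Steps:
K(c, B) = B*c
N = 304930 (N = 412749 - 107819 = 304930)
1/(N + K(-252, 218)) = 1/(304930 + 218*(-252)) = 1/(304930 - 54936) = 1/249994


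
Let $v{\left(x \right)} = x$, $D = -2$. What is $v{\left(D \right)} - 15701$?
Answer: $-15703$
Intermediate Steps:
$v{\left(D \right)} - 15701 = -2 - 15701 = -15703$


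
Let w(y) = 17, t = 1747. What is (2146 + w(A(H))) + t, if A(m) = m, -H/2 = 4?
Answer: 3910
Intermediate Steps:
H = -8 (H = -2*4 = -8)
(2146 + w(A(H))) + t = (2146 + 17) + 1747 = 2163 + 1747 = 3910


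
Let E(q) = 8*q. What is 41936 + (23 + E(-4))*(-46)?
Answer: 42350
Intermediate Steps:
41936 + (23 + E(-4))*(-46) = 41936 + (23 + 8*(-4))*(-46) = 41936 + (23 - 32)*(-46) = 41936 - 9*(-46) = 41936 + 414 = 42350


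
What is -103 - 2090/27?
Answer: -4871/27 ≈ -180.41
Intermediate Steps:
-103 - 2090/27 = -4871/27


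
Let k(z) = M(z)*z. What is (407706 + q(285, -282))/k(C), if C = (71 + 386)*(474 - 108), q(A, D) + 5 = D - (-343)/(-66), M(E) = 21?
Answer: 26889311/231825132 ≈ 0.11599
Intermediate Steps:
q(A, D) = -673/66 + D (q(A, D) = -5 + (D - (-343)/(-66)) = -5 + (D - (-343)*(-1)/66) = -5 + (D - 1*343/66) = -5 + (D - 343/66) = -5 + (-343/66 + D) = -673/66 + D)
C = 167262 (C = 457*366 = 167262)
k(z) = 21*z
(407706 + q(285, -282))/k(C) = (407706 + (-673/66 - 282))/((21*167262)) = (407706 - 19285/66)/3512502 = (26889311/66)*(1/3512502) = 26889311/231825132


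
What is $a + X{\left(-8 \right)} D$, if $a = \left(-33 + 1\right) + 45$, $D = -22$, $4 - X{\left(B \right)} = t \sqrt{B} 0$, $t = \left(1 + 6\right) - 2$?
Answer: $-75$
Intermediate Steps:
$t = 5$ ($t = 7 - 2 = 5$)
$X{\left(B \right)} = 4$ ($X{\left(B \right)} = 4 - 5 \sqrt{B} 0 = 4 - 0 = 4 + 0 = 4$)
$a = 13$ ($a = -32 + 45 = 13$)
$a + X{\left(-8 \right)} D = 13 + 4 \left(-22\right) = 13 - 88 = -75$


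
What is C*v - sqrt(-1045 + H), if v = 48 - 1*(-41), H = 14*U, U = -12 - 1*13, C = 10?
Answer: 890 - 3*I*sqrt(155) ≈ 890.0 - 37.35*I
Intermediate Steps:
U = -25 (U = -12 - 13 = -25)
H = -350 (H = 14*(-25) = -350)
v = 89 (v = 48 + 41 = 89)
C*v - sqrt(-1045 + H) = 10*89 - sqrt(-1045 - 350) = 890 - sqrt(-1395) = 890 - 3*I*sqrt(155)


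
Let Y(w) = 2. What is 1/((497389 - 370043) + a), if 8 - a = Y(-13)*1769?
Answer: 1/123816 ≈ 8.0765e-6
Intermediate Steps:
a = -3530 (a = 8 - 2*1769 = 8 - 1*3538 = 8 - 3538 = -3530)
1/((497389 - 370043) + a) = 1/((497389 - 370043) - 3530) = 1/(127346 - 3530) = 1/123816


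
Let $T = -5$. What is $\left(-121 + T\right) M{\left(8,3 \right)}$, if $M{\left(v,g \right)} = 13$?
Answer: $-1638$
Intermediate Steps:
$\left(-121 + T\right) M{\left(8,3 \right)} = \left(-121 - 5\right) 13 = \left(-126\right) 13 = -1638$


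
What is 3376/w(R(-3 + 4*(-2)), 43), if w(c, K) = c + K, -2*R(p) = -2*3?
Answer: 1688/23 ≈ 73.391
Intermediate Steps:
R(p) = 3 (R(p) = -(-1)*3 = -½*(-6) = 3)
w(c, K) = K + c
3376/w(R(-3 + 4*(-2)), 43) = 3376/(43 + 3) = 3376/46 = 3376*(1/46) = 1688/23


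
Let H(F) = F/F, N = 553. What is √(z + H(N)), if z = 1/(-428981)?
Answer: 2*√46006067345/428981 ≈ 1.0000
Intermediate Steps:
H(F) = 1
z = -1/428981 ≈ -2.3311e-6
√(z + H(N)) = √(-1/428981 + 1) = √(428980/428981) = 2*√46006067345/428981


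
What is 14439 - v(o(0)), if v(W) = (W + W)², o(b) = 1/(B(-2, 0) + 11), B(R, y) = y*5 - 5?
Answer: 129950/9 ≈ 14439.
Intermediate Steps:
B(R, y) = -5 + 5*y (B(R, y) = 5*y - 5 = -5 + 5*y)
o(b) = ⅙ (o(b) = 1/((-5 + 5*0) + 11) = 1/((-5 + 0) + 11) = 1/(-5 + 11) = 1/6 = ⅙)
v(W) = 4*W² (v(W) = (2*W)² = 4*W²)
14439 - v(o(0)) = 14439 - 4*(⅙)² = 14439 - 4/36 = 14439 - 1*⅑ = 14439 - ⅑ = 129950/9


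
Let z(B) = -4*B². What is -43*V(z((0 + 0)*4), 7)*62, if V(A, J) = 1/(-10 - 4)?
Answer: 1333/7 ≈ 190.43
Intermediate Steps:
V(A, J) = -1/14 (V(A, J) = 1/(-14) = -1/14)
-43*V(z((0 + 0)*4), 7)*62 = -43*(-1/14)*62 = (43/14)*62 = 1333/7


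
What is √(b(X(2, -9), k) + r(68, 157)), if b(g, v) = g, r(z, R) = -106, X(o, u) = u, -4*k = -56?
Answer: I*√115 ≈ 10.724*I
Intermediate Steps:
k = 14 (k = -¼*(-56) = 14)
√(b(X(2, -9), k) + r(68, 157)) = √(-9 - 106) = √(-115) = I*√115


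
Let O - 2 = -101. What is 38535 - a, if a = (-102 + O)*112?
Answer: 61047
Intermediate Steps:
O = -99 (O = 2 - 101 = -99)
a = -22512 (a = (-102 - 99)*112 = -201*112 = -22512)
38535 - a = 38535 - 1*(-22512) = 38535 + 22512 = 61047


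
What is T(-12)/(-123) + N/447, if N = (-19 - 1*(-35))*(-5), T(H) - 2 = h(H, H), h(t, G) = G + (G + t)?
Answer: 1786/18327 ≈ 0.097452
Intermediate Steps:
h(t, G) = t + 2*G
T(H) = 2 + 3*H (T(H) = 2 + (H + 2*H) = 2 + 3*H)
N = -80 (N = (-19 + 35)*(-5) = 16*(-5) = -80)
T(-12)/(-123) + N/447 = (2 + 3*(-12))/(-123) - 80/447 = (2 - 36)*(-1/123) - 80*1/447 = -34*(-1/123) - 80/447 = 34/123 - 80/447 = 1786/18327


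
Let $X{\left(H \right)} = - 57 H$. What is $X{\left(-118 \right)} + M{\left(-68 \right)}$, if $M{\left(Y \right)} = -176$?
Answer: $6550$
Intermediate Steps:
$X{\left(-118 \right)} + M{\left(-68 \right)} = \left(-57\right) \left(-118\right) - 176 = 6726 - 176 = 6550$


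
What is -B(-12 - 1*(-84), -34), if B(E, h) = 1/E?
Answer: -1/72 ≈ -0.013889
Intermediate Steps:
-B(-12 - 1*(-84), -34) = -1/(-12 - 1*(-84)) = -1/(-12 + 84) = -1/72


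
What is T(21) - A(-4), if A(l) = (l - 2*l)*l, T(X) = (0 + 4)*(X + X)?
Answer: 184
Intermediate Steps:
T(X) = 8*X (T(X) = 4*(2*X) = 8*X)
A(l) = -l² (A(l) = (-l)*l = -l²)
T(21) - A(-4) = 8*21 - (-1)*(-4)² = 168 - (-1)*16 = 168 - 1*(-16) = 168 + 16 = 184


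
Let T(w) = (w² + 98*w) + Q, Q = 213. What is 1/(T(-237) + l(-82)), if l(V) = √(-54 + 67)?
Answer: 33156/1099320323 - √13/1099320323 ≈ 3.0157e-5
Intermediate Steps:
l(V) = √13
T(w) = 213 + w² + 98*w (T(w) = (w² + 98*w) + 213 = 213 + w² + 98*w)
1/(T(-237) + l(-82)) = 1/((213 + (-237)² + 98*(-237)) + √13) = 1/((213 + 56169 - 23226) + √13) = 1/(33156 + √13)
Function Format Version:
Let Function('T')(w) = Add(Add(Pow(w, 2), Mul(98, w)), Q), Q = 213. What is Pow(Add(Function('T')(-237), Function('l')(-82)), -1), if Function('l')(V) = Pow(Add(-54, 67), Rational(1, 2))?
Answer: Add(Rational(33156, 1099320323), Mul(Rational(-1, 1099320323), Pow(13, Rational(1, 2)))) ≈ 3.0157e-5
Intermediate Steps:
Function('l')(V) = Pow(13, Rational(1, 2))
Function('T')(w) = Add(213, Pow(w, 2), Mul(98, w)) (Function('T')(w) = Add(Add(Pow(w, 2), Mul(98, w)), 213) = Add(213, Pow(w, 2), Mul(98, w)))
Pow(Add(Function('T')(-237), Function('l')(-82)), -1) = Pow(Add(Add(213, Pow(-237, 2), Mul(98, -237)), Pow(13, Rational(1, 2))), -1) = Pow(Add(Add(213, 56169, -23226), Pow(13, Rational(1, 2))), -1) = Pow(Add(33156, Pow(13, Rational(1, 2))), -1)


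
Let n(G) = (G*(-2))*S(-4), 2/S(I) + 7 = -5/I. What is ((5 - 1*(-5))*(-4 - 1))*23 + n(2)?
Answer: -26418/23 ≈ -1148.6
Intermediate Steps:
S(I) = 2/(-7 - 5/I)
n(G) = 16*G/23 (n(G) = (G*(-2))*(-2*(-4)/(5 + 7*(-4))) = (-2*G)*(-2*(-4)/(5 - 28)) = (-2*G)*(-2*(-4)/(-23)) = (-2*G)*(-2*(-4)*(-1/23)) = -2*G*(-8/23) = 16*G/23)
((5 - 1*(-5))*(-4 - 1))*23 + n(2) = ((5 - 1*(-5))*(-4 - 1))*23 + (16/23)*2 = ((5 + 5)*(-5))*23 + 32/23 = (10*(-5))*23 + 32/23 = -50*23 + 32/23 = -1150 + 32/23 = -26418/23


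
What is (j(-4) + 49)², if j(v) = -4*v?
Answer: 4225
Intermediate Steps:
(j(-4) + 49)² = (-4*(-4) + 49)² = (16 + 49)² = 65² = 4225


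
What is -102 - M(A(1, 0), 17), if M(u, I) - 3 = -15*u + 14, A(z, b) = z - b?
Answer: -104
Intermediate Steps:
M(u, I) = 17 - 15*u (M(u, I) = 3 + (-15*u + 14) = 3 + (14 - 15*u) = 17 - 15*u)
-102 - M(A(1, 0), 17) = -102 - (17 - 15*(1 - 1*0)) = -102 - (17 - 15*(1 + 0)) = -102 - (17 - 15*1) = -102 - (17 - 15) = -102 - 1*2 = -102 - 2 = -104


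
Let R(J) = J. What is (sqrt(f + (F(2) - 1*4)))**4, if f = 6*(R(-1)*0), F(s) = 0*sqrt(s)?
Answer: 16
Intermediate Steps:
F(s) = 0
f = 0 (f = 6*(-1*0) = 6*0 = 0)
(sqrt(f + (F(2) - 1*4)))**4 = (sqrt(0 + (0 - 1*4)))**4 = (sqrt(0 + (0 - 4)))**4 = (sqrt(0 - 4))**4 = (sqrt(-4))**4 = (2*I)**4 = 16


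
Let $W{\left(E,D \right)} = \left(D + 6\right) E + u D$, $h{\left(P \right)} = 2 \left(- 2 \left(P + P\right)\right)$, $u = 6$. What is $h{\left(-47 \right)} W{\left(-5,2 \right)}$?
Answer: $-10528$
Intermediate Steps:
$h{\left(P \right)} = - 8 P$ ($h{\left(P \right)} = 2 \left(- 2 \cdot 2 P\right) = 2 \left(- 4 P\right) = - 8 P$)
$W{\left(E,D \right)} = 6 D + E \left(6 + D\right)$ ($W{\left(E,D \right)} = \left(D + 6\right) E + 6 D = \left(6 + D\right) E + 6 D = E \left(6 + D\right) + 6 D = 6 D + E \left(6 + D\right)$)
$h{\left(-47 \right)} W{\left(-5,2 \right)} = \left(-8\right) \left(-47\right) \left(6 \cdot 2 + 6 \left(-5\right) + 2 \left(-5\right)\right) = 376 \left(12 - 30 - 10\right) = 376 \left(-28\right) = -10528$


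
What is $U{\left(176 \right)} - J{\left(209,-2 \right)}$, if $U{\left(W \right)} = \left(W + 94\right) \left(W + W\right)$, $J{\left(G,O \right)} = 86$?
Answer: $94954$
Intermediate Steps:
$U{\left(W \right)} = 2 W \left(94 + W\right)$ ($U{\left(W \right)} = \left(94 + W\right) 2 W = 2 W \left(94 + W\right)$)
$U{\left(176 \right)} - J{\left(209,-2 \right)} = 2 \cdot 176 \left(94 + 176\right) - 86 = 2 \cdot 176 \cdot 270 - 86 = 95040 - 86 = 94954$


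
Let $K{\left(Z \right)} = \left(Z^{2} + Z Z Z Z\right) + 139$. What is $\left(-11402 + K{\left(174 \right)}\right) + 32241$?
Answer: $916687430$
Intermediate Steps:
$K{\left(Z \right)} = 139 + Z^{2} + Z^{4}$ ($K{\left(Z \right)} = \left(Z^{2} + Z^{2} Z Z\right) + 139 = \left(Z^{2} + Z^{3} Z\right) + 139 = \left(Z^{2} + Z^{4}\right) + 139 = 139 + Z^{2} + Z^{4}$)
$\left(-11402 + K{\left(174 \right)}\right) + 32241 = \left(-11402 + \left(139 + 174^{2} + 174^{4}\right)\right) + 32241 = \left(-11402 + \left(139 + 30276 + 916636176\right)\right) + 32241 = \left(-11402 + 916666591\right) + 32241 = 916655189 + 32241 = 916687430$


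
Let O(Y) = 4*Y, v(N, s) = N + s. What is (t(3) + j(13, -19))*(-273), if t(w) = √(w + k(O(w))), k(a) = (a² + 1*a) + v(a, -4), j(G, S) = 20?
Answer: -5460 - 273*√167 ≈ -8987.9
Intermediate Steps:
k(a) = -4 + a² + 2*a (k(a) = (a² + 1*a) + (a - 4) = (a² + a) + (-4 + a) = (a + a²) + (-4 + a) = -4 + a² + 2*a)
t(w) = √(-4 + 9*w + 16*w²) (t(w) = √(w + (-4 + (4*w)² + 2*(4*w))) = √(w + (-4 + 16*w² + 8*w)) = √(w + (-4 + 8*w + 16*w²)) = √(-4 + 9*w + 16*w²))
(t(3) + j(13, -19))*(-273) = (√(-4 + 9*3 + 16*3²) + 20)*(-273) = (√(-4 + 27 + 16*9) + 20)*(-273) = (√(-4 + 27 + 144) + 20)*(-273) = (√167 + 20)*(-273) = (20 + √167)*(-273) = -5460 - 273*√167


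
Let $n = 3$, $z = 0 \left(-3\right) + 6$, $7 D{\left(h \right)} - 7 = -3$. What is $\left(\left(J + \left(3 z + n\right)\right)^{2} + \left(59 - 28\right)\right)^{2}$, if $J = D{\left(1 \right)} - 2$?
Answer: $\frac{411602944}{2401} \approx 1.7143 \cdot 10^{5}$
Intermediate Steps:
$D{\left(h \right)} = \frac{4}{7}$ ($D{\left(h \right)} = 1 + \frac{1}{7} \left(-3\right) = 1 - \frac{3}{7} = \frac{4}{7}$)
$z = 6$ ($z = 0 + 6 = 6$)
$J = - \frac{10}{7}$ ($J = \frac{4}{7} - 2 = - \frac{10}{7} \approx -1.4286$)
$\left(\left(J + \left(3 z + n\right)\right)^{2} + \left(59 - 28\right)\right)^{2} = \left(\left(- \frac{10}{7} + \left(3 \cdot 6 + 3\right)\right)^{2} + \left(59 - 28\right)\right)^{2} = \left(\left(- \frac{10}{7} + \left(18 + 3\right)\right)^{2} + \left(59 - 28\right)\right)^{2} = \left(\left(- \frac{10}{7} + 21\right)^{2} + 31\right)^{2} = \left(\left(\frac{137}{7}\right)^{2} + 31\right)^{2} = \left(\frac{18769}{49} + 31\right)^{2} = \left(\frac{20288}{49}\right)^{2} = \frac{411602944}{2401}$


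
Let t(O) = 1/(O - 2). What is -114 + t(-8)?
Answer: -1141/10 ≈ -114.10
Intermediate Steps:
t(O) = 1/(-2 + O)
-114 + t(-8) = -114 + 1/(-2 - 8) = -114 + 1/(-10) = -114 - ⅒ = -1141/10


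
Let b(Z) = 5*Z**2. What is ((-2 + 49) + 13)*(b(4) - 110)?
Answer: -1800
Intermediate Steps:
((-2 + 49) + 13)*(b(4) - 110) = ((-2 + 49) + 13)*(5*4**2 - 110) = (47 + 13)*(5*16 - 110) = 60*(80 - 110) = 60*(-30) = -1800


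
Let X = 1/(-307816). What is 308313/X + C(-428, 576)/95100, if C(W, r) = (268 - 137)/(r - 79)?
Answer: -4485593699791797469/47264700 ≈ -9.4904e+10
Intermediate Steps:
X = -1/307816 ≈ -3.2487e-6
C(W, r) = 131/(-79 + r)
308313/X + C(-428, 576)/95100 = 308313/(-1/307816) + (131/(-79 + 576))/95100 = 308313*(-307816) + (131/497)*(1/95100) = -94903674408 + (131*(1/497))*(1/95100) = -94903674408 + (131/497)*(1/95100) = -94903674408 + 131/47264700 = -4485593699791797469/47264700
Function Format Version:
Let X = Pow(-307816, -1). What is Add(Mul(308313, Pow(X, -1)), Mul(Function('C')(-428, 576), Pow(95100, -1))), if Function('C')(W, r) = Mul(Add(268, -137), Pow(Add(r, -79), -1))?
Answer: Rational(-4485593699791797469, 47264700) ≈ -9.4904e+10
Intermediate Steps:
X = Rational(-1, 307816) ≈ -3.2487e-6
Function('C')(W, r) = Mul(131, Pow(Add(-79, r), -1))
Add(Mul(308313, Pow(X, -1)), Mul(Function('C')(-428, 576), Pow(95100, -1))) = Add(Mul(308313, Pow(Rational(-1, 307816), -1)), Mul(Mul(131, Pow(Add(-79, 576), -1)), Pow(95100, -1))) = Add(Mul(308313, -307816), Mul(Mul(131, Pow(497, -1)), Rational(1, 95100))) = Add(-94903674408, Mul(Mul(131, Rational(1, 497)), Rational(1, 95100))) = Add(-94903674408, Mul(Rational(131, 497), Rational(1, 95100))) = Add(-94903674408, Rational(131, 47264700)) = Rational(-4485593699791797469, 47264700)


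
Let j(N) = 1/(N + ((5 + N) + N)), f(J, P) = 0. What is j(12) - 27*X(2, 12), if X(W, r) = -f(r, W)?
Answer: 1/41 ≈ 0.024390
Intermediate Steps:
X(W, r) = 0 (X(W, r) = -1*0 = 0)
j(N) = 1/(5 + 3*N) (j(N) = 1/(N + (5 + 2*N)) = 1/(5 + 3*N))
j(12) - 27*X(2, 12) = 1/(5 + 3*12) - 27*0 = 1/(5 + 36) + 0 = 1/41 + 0 = 1/41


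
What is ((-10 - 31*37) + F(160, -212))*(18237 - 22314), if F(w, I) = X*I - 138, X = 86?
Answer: 79611579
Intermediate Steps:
F(w, I) = -138 + 86*I (F(w, I) = 86*I - 138 = -138 + 86*I)
((-10 - 31*37) + F(160, -212))*(18237 - 22314) = ((-10 - 31*37) + (-138 + 86*(-212)))*(18237 - 22314) = ((-10 - 1147) + (-138 - 18232))*(-4077) = (-1157 - 18370)*(-4077) = -19527*(-4077) = 79611579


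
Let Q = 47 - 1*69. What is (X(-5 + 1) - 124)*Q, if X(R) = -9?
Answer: 2926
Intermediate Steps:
Q = -22 (Q = 47 - 69 = -22)
(X(-5 + 1) - 124)*Q = (-9 - 124)*(-22) = -133*(-22) = 2926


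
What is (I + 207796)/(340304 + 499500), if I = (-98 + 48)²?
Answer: 52574/209951 ≈ 0.25041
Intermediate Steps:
I = 2500 (I = (-50)² = 2500)
(I + 207796)/(340304 + 499500) = (2500 + 207796)/(340304 + 499500) = 210296/839804 = 210296*(1/839804) = 52574/209951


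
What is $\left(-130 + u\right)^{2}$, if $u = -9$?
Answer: $19321$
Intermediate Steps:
$\left(-130 + u\right)^{2} = \left(-130 - 9\right)^{2} = \left(-139\right)^{2} = 19321$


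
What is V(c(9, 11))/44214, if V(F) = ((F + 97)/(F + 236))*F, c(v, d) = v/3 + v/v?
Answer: 101/2652840 ≈ 3.8072e-5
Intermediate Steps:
c(v, d) = 1 + v/3 (c(v, d) = v*(1/3) + 1 = v/3 + 1 = 1 + v/3)
V(F) = F*(97 + F)/(236 + F) (V(F) = ((97 + F)/(236 + F))*F = F*(97 + F)/(236 + F))
V(c(9, 11))/44214 = ((1 + (1/3)*9)*(97 + (1 + (1/3)*9))/(236 + (1 + (1/3)*9)))/44214 = ((1 + 3)*(97 + (1 + 3))/(236 + (1 + 3)))*(1/44214) = (4*(97 + 4)/(236 + 4))*(1/44214) = (4*101/240)*(1/44214) = (4*(1/240)*101)*(1/44214) = (101/60)*(1/44214) = 101/2652840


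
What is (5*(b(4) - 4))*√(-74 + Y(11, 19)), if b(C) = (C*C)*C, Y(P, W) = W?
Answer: 300*I*√55 ≈ 2224.9*I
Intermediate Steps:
b(C) = C³ (b(C) = C²*C = C³)
(5*(b(4) - 4))*√(-74 + Y(11, 19)) = (5*(4³ - 4))*√(-74 + 19) = (5*(64 - 4))*√(-55) = (5*60)*(I*√55) = 300*(I*√55) = 300*I*√55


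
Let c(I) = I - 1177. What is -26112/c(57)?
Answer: 816/35 ≈ 23.314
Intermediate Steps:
c(I) = -1177 + I
-26112/c(57) = -26112/(-1177 + 57) = -26112/(-1120) = -26112*(-1/1120) = 816/35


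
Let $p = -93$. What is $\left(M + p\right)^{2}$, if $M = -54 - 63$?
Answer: $44100$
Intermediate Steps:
$M = -117$
$\left(M + p\right)^{2} = \left(-117 - 93\right)^{2} = \left(-210\right)^{2} = 44100$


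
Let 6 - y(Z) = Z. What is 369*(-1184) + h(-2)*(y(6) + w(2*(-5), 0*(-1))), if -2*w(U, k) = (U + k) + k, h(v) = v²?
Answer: -436876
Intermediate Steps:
y(Z) = 6 - Z
w(U, k) = -k - U/2 (w(U, k) = -((U + k) + k)/2 = -(U + 2*k)/2 = -k - U/2)
369*(-1184) + h(-2)*(y(6) + w(2*(-5), 0*(-1))) = 369*(-1184) + (-2)²*((6 - 1*6) + (-0*(-1) - (-5))) = -436896 + 4*((6 - 6) + (-1*0 - ½*(-10))) = -436896 + 4*(0 + (0 + 5)) = -436896 + 4*(0 + 5) = -436896 + 4*5 = -436896 + 20 = -436876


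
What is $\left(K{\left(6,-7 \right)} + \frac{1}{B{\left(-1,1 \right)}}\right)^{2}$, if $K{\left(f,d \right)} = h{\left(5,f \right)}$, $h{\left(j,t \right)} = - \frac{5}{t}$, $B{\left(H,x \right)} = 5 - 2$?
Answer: $\frac{1}{4} \approx 0.25$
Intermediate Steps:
$B{\left(H,x \right)} = 3$ ($B{\left(H,x \right)} = 5 - 2 = 3$)
$K{\left(f,d \right)} = - \frac{5}{f}$
$\left(K{\left(6,-7 \right)} + \frac{1}{B{\left(-1,1 \right)}}\right)^{2} = \left(- \frac{5}{6} + \frac{1}{3}\right)^{2} = \left(- \frac{1}{2}\right)^{2} = \frac{1}{4}$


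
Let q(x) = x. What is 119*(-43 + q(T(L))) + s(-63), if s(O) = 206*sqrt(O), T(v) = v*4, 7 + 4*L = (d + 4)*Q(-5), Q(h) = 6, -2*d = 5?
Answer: -4879 + 618*I*sqrt(7) ≈ -4879.0 + 1635.1*I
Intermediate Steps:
d = -5/2 (d = -1/2*5 = -5/2 ≈ -2.5000)
L = 1/2 (L = -7/4 + ((-5/2 + 4)*6)/4 = -7/4 + ((3/2)*6)/4 = -7/4 + (1/4)*9 = -7/4 + 9/4 = 1/2 ≈ 0.50000)
T(v) = 4*v
119*(-43 + q(T(L))) + s(-63) = 119*(-43 + 4*(1/2)) + 206*sqrt(-63) = 119*(-43 + 2) + 206*(3*I*sqrt(7)) = 119*(-41) + 618*I*sqrt(7) = -4879 + 618*I*sqrt(7)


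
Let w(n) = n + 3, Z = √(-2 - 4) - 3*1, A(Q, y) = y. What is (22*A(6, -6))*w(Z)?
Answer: -132*I*√6 ≈ -323.33*I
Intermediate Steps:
Z = -3 + I*√6 (Z = √(-6) - 3 = I*√6 - 3 = -3 + I*√6 ≈ -3.0 + 2.4495*I)
w(n) = 3 + n
(22*A(6, -6))*w(Z) = (22*(-6))*(3 + (-3 + I*√6)) = -132*I*√6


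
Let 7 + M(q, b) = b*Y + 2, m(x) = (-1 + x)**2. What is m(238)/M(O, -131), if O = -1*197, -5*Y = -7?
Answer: -93615/314 ≈ -298.14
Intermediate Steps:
Y = 7/5 (Y = -1/5*(-7) = 7/5 ≈ 1.4000)
O = -197
M(q, b) = -5 + 7*b/5 (M(q, b) = -7 + (b*(7/5) + 2) = -7 + (7*b/5 + 2) = -7 + (2 + 7*b/5) = -5 + 7*b/5)
m(238)/M(O, -131) = (-1 + 238)**2/(-5 + (7/5)*(-131)) = 237**2/(-5 - 917/5) = 56169/(-942/5) = 56169*(-5/942) = -93615/314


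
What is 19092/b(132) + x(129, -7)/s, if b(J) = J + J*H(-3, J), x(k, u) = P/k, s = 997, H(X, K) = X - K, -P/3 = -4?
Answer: -68201865/63191854 ≈ -1.0793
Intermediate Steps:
P = 12 (P = -3*(-4) = 12)
x(k, u) = 12/k
b(J) = J + J*(-3 - J)
19092/b(132) + x(129, -7)/s = 19092/((-1*132*(2 + 132))) + (12/129)/997 = 19092/((-1*132*134)) + (12*(1/129))*(1/997) = 19092/(-17688) + (4/43)*(1/997) = 19092*(-1/17688) + 4/42871 = -1591/1474 + 4/42871 = -68201865/63191854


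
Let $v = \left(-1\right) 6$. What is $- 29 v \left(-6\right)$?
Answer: $-1044$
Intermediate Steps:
$v = -6$
$- 29 v \left(-6\right) = \left(-29\right) \left(-6\right) \left(-6\right) = 174 \left(-6\right) = -1044$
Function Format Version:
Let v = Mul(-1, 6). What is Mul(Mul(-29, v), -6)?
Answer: -1044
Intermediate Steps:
v = -6
Mul(Mul(-29, v), -6) = Mul(Mul(-29, -6), -6) = Mul(174, -6) = -1044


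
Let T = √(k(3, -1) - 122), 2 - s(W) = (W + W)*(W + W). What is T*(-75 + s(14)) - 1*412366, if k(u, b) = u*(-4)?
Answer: -412366 - 857*I*√134 ≈ -4.1237e+5 - 9920.5*I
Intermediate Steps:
s(W) = 2 - 4*W² (s(W) = 2 - (W + W)*(W + W) = 2 - 2*W*2*W = 2 - 4*W²)
k(u, b) = -4*u
T = I*√134 (T = √(-4*3 - 122) = √(-12 - 122) = √(-134) = I*√134 ≈ 11.576*I)
T*(-75 + s(14)) - 1*412366 = (I*√134)*(-75 + (2 - 4*14²)) - 1*412366 = (I*√134)*(-75 + (2 - 4*196)) - 412366 = (I*√134)*(-75 + (2 - 784)) - 412366 = (I*√134)*(-75 - 782) - 412366 = (I*√134)*(-857) - 412366 = -857*I*√134 - 412366 = -412366 - 857*I*√134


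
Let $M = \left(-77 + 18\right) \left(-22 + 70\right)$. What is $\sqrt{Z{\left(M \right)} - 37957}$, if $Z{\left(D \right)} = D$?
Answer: $i \sqrt{40789} \approx 201.96 i$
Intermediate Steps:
$M = -2832$ ($M = \left(-59\right) 48 = -2832$)
$\sqrt{Z{\left(M \right)} - 37957} = \sqrt{-2832 - 37957} = \sqrt{-40789} = i \sqrt{40789}$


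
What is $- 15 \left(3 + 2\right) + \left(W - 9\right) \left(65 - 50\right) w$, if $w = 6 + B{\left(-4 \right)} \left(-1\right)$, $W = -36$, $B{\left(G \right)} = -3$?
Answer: $-6150$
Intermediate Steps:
$w = 9$ ($w = 6 - -3 = 6 + 3 = 9$)
$- 15 \left(3 + 2\right) + \left(W - 9\right) \left(65 - 50\right) w = - 15 \left(3 + 2\right) + \left(-36 - 9\right) \left(65 - 50\right) 9 = \left(-15\right) 5 + \left(-45\right) 15 \cdot 9 = -75 - 6075 = -6150$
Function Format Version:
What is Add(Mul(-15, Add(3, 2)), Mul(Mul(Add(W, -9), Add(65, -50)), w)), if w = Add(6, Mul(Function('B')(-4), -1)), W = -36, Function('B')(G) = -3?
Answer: -6150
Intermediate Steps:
w = 9 (w = Add(6, Mul(-3, -1)) = Add(6, 3) = 9)
Add(Mul(-15, Add(3, 2)), Mul(Mul(Add(W, -9), Add(65, -50)), w)) = Add(Mul(-15, Add(3, 2)), Mul(Mul(Add(-36, -9), Add(65, -50)), 9)) = Add(Mul(-15, 5), Mul(Mul(-45, 15), 9)) = Add(-75, Mul(-675, 9)) = Add(-75, -6075) = -6150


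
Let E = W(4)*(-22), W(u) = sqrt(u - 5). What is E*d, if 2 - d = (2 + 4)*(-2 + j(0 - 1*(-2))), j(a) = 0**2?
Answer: -308*I ≈ -308.0*I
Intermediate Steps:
W(u) = sqrt(-5 + u)
j(a) = 0
E = -22*I (E = sqrt(-5 + 4)*(-22) = sqrt(-1)*(-22) = I*(-22) = -22*I ≈ -22.0*I)
d = 14 (d = 2 - (2 + 4)*(-2 + 0) = 2 - 6*(-2) = 2 - 1*(-12) = 2 + 12 = 14)
E*d = -22*I*14 = -308*I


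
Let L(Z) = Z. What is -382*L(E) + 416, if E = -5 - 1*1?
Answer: 2708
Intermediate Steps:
E = -6 (E = -5 - 1 = -6)
-382*L(E) + 416 = -382*(-6) + 416 = 2292 + 416 = 2708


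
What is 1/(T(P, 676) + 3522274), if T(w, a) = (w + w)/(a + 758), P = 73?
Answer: 717/2525470531 ≈ 2.8391e-7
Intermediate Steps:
T(w, a) = 2*w/(758 + a) (T(w, a) = (2*w)/(758 + a) = 2*w/(758 + a))
1/(T(P, 676) + 3522274) = 1/(2*73/(758 + 676) + 3522274) = 1/(2*73/1434 + 3522274) = 1/(2*73*(1/1434) + 3522274) = 1/(73/717 + 3522274) = 1/(2525470531/717) = 717/2525470531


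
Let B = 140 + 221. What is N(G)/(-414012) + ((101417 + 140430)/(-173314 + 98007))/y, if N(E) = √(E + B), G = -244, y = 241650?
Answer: -241847/18197936550 - √13/138004 ≈ -3.9416e-5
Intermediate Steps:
B = 361
N(E) = √(361 + E) (N(E) = √(E + 361) = √(361 + E))
N(G)/(-414012) + ((101417 + 140430)/(-173314 + 98007))/y = √(361 - 244)/(-414012) + ((101417 + 140430)/(-173314 + 98007))/241650 = √117*(-1/414012) + (241847/(-75307))*(1/241650) = (3*√13)*(-1/414012) + (241847*(-1/75307))*(1/241650) = -√13/138004 - 241847/75307*1/241650 = -√13/138004 - 241847/18197936550 = -241847/18197936550 - √13/138004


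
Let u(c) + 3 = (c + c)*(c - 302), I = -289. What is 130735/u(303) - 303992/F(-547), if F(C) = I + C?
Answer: 73150409/126027 ≈ 580.43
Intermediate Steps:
u(c) = -3 + 2*c*(-302 + c) (u(c) = -3 + (c + c)*(c - 302) = -3 + (2*c)*(-302 + c) = -3 + 2*c*(-302 + c))
F(C) = -289 + C
130735/u(303) - 303992/F(-547) = 130735/(-3 - 604*303 + 2*303**2) - 303992/(-289 - 547) = 130735/(-3 - 183012 + 2*91809) - 303992/(-836) = 130735/(-3 - 183012 + 183618) - 303992*(-1/836) = 130735/603 + 75998/209 = 73150409/126027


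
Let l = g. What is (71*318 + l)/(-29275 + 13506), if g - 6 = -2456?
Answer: -20128/15769 ≈ -1.2764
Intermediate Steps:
g = -2450 (g = 6 - 2456 = -2450)
l = -2450
(71*318 + l)/(-29275 + 13506) = (71*318 - 2450)/(-29275 + 13506) = (22578 - 2450)/(-15769) = 20128*(-1/15769) = -20128/15769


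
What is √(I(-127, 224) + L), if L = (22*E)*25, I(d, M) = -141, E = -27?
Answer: I*√14991 ≈ 122.44*I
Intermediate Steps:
L = -14850 (L = (22*(-27))*25 = -594*25 = -14850)
√(I(-127, 224) + L) = √(-141 - 14850) = √(-14991) = I*√14991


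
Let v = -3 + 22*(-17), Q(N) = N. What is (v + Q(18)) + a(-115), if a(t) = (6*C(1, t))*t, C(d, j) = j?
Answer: 78991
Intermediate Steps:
v = -377 (v = -3 - 374 = -377)
a(t) = 6*t² (a(t) = (6*t)*t = 6*t²)
(v + Q(18)) + a(-115) = (-377 + 18) + 6*(-115)² = -359 + 6*13225 = -359 + 79350 = 78991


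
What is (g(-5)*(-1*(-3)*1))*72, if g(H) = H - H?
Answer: 0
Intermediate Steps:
g(H) = 0 (g(H) = H - H = 0)
(g(-5)*(-1*(-3)*1))*72 = (0*(-1*(-3)*1))*72 = (0*(3*1))*72 = (0*3)*72 = 0*72 = 0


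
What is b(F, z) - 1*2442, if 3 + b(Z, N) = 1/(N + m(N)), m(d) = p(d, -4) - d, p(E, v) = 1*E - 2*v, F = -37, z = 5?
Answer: -31784/13 ≈ -2444.9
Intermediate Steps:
p(E, v) = E - 2*v
m(d) = 8 (m(d) = (d - 2*(-4)) - d = (d + 8) - d = (8 + d) - d = 8)
b(Z, N) = -3 + 1/(8 + N) (b(Z, N) = -3 + 1/(N + 8) = -3 + 1/(8 + N))
b(F, z) - 1*2442 = (-23 - 3*5)/(8 + 5) - 1*2442 = (-23 - 15)/13 - 2442 = (1/13)*(-38) - 2442 = -38/13 - 2442 = -31784/13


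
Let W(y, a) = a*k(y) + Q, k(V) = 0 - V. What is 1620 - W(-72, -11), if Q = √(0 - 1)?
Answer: 2412 - I ≈ 2412.0 - 1.0*I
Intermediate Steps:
k(V) = -V
Q = I (Q = √(-1) = I ≈ 1.0*I)
W(y, a) = I - a*y (W(y, a) = a*(-y) + I = -a*y + I = I - a*y)
1620 - W(-72, -11) = 1620 - (I - 1*(-11)*(-72)) = 1620 - (I - 792) = 1620 - (-792 + I) = 1620 + (792 - I) = 2412 - I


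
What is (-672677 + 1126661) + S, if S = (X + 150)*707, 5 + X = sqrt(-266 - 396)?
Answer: 556499 + 707*I*sqrt(662) ≈ 5.565e+5 + 18191.0*I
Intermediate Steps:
X = -5 + I*sqrt(662) (X = -5 + sqrt(-266 - 396) = -5 + sqrt(-662) = -5 + I*sqrt(662) ≈ -5.0 + 25.729*I)
S = 102515 + 707*I*sqrt(662) (S = ((-5 + I*sqrt(662)) + 150)*707 = (145 + I*sqrt(662))*707 = 102515 + 707*I*sqrt(662) ≈ 1.0252e+5 + 18191.0*I)
(-672677 + 1126661) + S = (-672677 + 1126661) + (102515 + 707*I*sqrt(662)) = 453984 + (102515 + 707*I*sqrt(662)) = 556499 + 707*I*sqrt(662)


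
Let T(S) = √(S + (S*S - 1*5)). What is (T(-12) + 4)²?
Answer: (4 + √127)² ≈ 233.16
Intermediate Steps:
T(S) = √(-5 + S + S²) (T(S) = √(S + (S² - 5)) = √(S + (-5 + S²)) = √(-5 + S + S²))
(T(-12) + 4)² = (√(-5 - 12 + (-12)²) + 4)² = (√(-5 - 12 + 144) + 4)² = (√127 + 4)² = (4 + √127)²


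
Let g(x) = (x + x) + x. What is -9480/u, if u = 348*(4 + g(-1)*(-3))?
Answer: -790/377 ≈ -2.0955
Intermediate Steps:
g(x) = 3*x (g(x) = 2*x + x = 3*x)
u = 4524 (u = 348*(4 + (3*(-1))*(-3)) = 348*(4 - 3*(-3)) = 348*(4 + 9) = 348*13 = 4524)
-9480/u = -9480/4524 = -9480*1/4524 = -790/377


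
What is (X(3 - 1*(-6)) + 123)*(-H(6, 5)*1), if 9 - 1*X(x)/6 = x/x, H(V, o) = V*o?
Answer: -5130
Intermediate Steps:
X(x) = 48 (X(x) = 54 - 6*x/x = 54 - 6*1 = 54 - 6 = 48)
(X(3 - 1*(-6)) + 123)*(-H(6, 5)*1) = (48 + 123)*(-6*5*1) = 171*(-1*30*1) = 171*(-30*1) = 171*(-30) = -5130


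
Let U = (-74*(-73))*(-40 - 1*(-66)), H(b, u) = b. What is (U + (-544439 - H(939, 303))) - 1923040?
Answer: -2327966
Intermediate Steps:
U = 140452 (U = 5402*(-40 + 66) = 5402*26 = 140452)
(U + (-544439 - H(939, 303))) - 1923040 = (140452 + (-544439 - 1*939)) - 1923040 = (140452 + (-544439 - 939)) - 1923040 = (140452 - 545378) - 1923040 = -404926 - 1923040 = -2327966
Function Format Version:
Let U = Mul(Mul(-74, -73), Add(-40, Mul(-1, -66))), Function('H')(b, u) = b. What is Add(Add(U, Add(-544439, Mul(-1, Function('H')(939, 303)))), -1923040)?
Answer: -2327966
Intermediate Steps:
U = 140452 (U = Mul(5402, Add(-40, 66)) = Mul(5402, 26) = 140452)
Add(Add(U, Add(-544439, Mul(-1, Function('H')(939, 303)))), -1923040) = Add(Add(140452, Add(-544439, Mul(-1, 939))), -1923040) = Add(Add(140452, Add(-544439, -939)), -1923040) = Add(Add(140452, -545378), -1923040) = Add(-404926, -1923040) = -2327966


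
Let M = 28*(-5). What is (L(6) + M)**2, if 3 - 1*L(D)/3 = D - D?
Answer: 17161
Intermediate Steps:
M = -140
L(D) = 9 (L(D) = 9 - 3*(D - D) = 9 - 3*0 = 9 + 0 = 9)
(L(6) + M)**2 = (9 - 140)**2 = (-131)**2 = 17161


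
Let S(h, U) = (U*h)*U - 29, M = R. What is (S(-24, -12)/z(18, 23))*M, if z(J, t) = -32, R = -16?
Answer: -3485/2 ≈ -1742.5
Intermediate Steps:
M = -16
S(h, U) = -29 + h*U**2 (S(h, U) = h*U**2 - 29 = -29 + h*U**2)
(S(-24, -12)/z(18, 23))*M = ((-29 - 24*(-12)**2)/(-32))*(-16) = ((-29 - 24*144)*(-1/32))*(-16) = ((-29 - 3456)*(-1/32))*(-16) = -3485*(-1/32)*(-16) = (3485/32)*(-16) = -3485/2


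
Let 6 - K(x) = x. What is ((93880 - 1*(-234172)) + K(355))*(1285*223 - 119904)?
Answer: 54612032653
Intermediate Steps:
K(x) = 6 - x
((93880 - 1*(-234172)) + K(355))*(1285*223 - 119904) = ((93880 - 1*(-234172)) + (6 - 1*355))*(1285*223 - 119904) = ((93880 + 234172) + (6 - 355))*(286555 - 119904) = (328052 - 349)*166651 = 327703*166651 = 54612032653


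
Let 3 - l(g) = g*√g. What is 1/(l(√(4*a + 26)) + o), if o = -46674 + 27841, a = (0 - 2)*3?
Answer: -1/(18830 + 2^(¾)) ≈ -5.3102e-5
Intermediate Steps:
a = -6 (a = -2*3 = -6)
o = -18833
l(g) = 3 - g^(3/2) (l(g) = 3 - g*√g = 3 - g^(3/2))
1/(l(√(4*a + 26)) + o) = 1/((3 - (√(4*(-6) + 26))^(3/2)) - 18833) = 1/((3 - (√(-24 + 26))^(3/2)) - 18833) = 1/((3 - (√2)^(3/2)) - 18833) = 1/((3 - 2^(¾)) - 18833) = 1/(-18830 - 2^(¾))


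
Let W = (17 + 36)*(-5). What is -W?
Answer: 265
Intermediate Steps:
W = -265 (W = 53*(-5) = -265)
-W = -1*(-265) = 265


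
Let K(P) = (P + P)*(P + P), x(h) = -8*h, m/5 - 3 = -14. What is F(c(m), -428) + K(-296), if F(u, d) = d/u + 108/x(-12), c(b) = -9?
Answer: 25236913/72 ≈ 3.5051e+5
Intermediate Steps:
m = -55 (m = 15 + 5*(-14) = 15 - 70 = -55)
K(P) = 4*P**2 (K(P) = (2*P)*(2*P) = 4*P**2)
F(u, d) = 9/8 + d/u (F(u, d) = d/u + 108/((-8*(-12))) = d/u + 108/96 = d/u + 108*(1/96) = d/u + 9/8 = 9/8 + d/u)
F(c(m), -428) + K(-296) = (9/8 - 428/(-9)) + 4*(-296)**2 = (9/8 - 428*(-1/9)) + 4*87616 = (9/8 + 428/9) + 350464 = 3505/72 + 350464 = 25236913/72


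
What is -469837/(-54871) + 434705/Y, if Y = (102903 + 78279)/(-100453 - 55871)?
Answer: -621444007457081/1656939587 ≈ -3.7506e+5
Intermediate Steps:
Y = -30197/26054 (Y = 181182/(-156324) = 181182*(-1/156324) = -30197/26054 ≈ -1.1590)
-469837/(-54871) + 434705/Y = -469837/(-54871) + 434705/(-30197/26054) = -469837*(-1/54871) + 434705*(-26054/30197) = 469837/54871 - 11325804070/30197 = -621444007457081/1656939587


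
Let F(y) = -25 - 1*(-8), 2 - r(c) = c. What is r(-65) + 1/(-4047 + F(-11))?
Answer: 272287/4064 ≈ 67.000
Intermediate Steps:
r(c) = 2 - c
F(y) = -17 (F(y) = -25 + 8 = -17)
r(-65) + 1/(-4047 + F(-11)) = (2 - 1*(-65)) + 1/(-4047 - 17) = (2 + 65) + 1/(-4064) = 67 - 1/4064 = 272287/4064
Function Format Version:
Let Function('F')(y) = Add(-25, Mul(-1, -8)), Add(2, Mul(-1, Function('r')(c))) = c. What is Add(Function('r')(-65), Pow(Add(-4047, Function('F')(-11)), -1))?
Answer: Rational(272287, 4064) ≈ 67.000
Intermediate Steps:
Function('r')(c) = Add(2, Mul(-1, c))
Function('F')(y) = -17 (Function('F')(y) = Add(-25, 8) = -17)
Add(Function('r')(-65), Pow(Add(-4047, Function('F')(-11)), -1)) = Add(Add(2, Mul(-1, -65)), Pow(Add(-4047, -17), -1)) = Add(Add(2, 65), Pow(-4064, -1)) = Add(67, Rational(-1, 4064)) = Rational(272287, 4064)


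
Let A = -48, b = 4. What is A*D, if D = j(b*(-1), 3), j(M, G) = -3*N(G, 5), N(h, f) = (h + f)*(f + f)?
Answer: 11520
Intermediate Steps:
N(h, f) = 2*f*(f + h) (N(h, f) = (f + h)*(2*f) = 2*f*(f + h))
j(M, G) = -150 - 30*G (j(M, G) = -6*5*(5 + G) = -3*(50 + 10*G) = -150 - 30*G)
D = -240 (D = -150 - 30*3 = -150 - 90 = -240)
A*D = -48*(-240) = 11520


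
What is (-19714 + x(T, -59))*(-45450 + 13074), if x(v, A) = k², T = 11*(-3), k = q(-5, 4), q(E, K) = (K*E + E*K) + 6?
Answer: 600833808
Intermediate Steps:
q(E, K) = 6 + 2*E*K (q(E, K) = (E*K + E*K) + 6 = 2*E*K + 6 = 6 + 2*E*K)
k = -34 (k = 6 + 2*(-5)*4 = 6 - 40 = -34)
T = -33
x(v, A) = 1156 (x(v, A) = (-34)² = 1156)
(-19714 + x(T, -59))*(-45450 + 13074) = (-19714 + 1156)*(-45450 + 13074) = -18558*(-32376) = 600833808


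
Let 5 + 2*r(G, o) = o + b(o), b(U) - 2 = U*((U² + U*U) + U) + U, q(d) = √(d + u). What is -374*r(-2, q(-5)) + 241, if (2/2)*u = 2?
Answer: 1363 + 748*I*√3 ≈ 1363.0 + 1295.6*I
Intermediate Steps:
u = 2
q(d) = √(2 + d) (q(d) = √(d + 2) = √(2 + d))
b(U) = 2 + U + U*(U + 2*U²) (b(U) = 2 + (U*((U² + U*U) + U) + U) = 2 + (U*((U² + U²) + U) + U) = 2 + (U*(2*U² + U) + U) = 2 + (U*(U + 2*U²) + U) = 2 + (U + U*(U + 2*U²)) = 2 + U + U*(U + 2*U²))
r(G, o) = -3/2 + o + o³ + o²/2 (r(G, o) = -5/2 + (o + (2 + o + o² + 2*o³))/2 = -5/2 + (2 + o² + 2*o + 2*o³)/2 = -5/2 + (1 + o + o³ + o²/2) = -3/2 + o + o³ + o²/2)
-374*r(-2, q(-5)) + 241 = -374*(-3/2 + √(2 - 5) + (√(2 - 5))³ + (√(2 - 5))²/2) + 241 = -374*(-3/2 + √(-3) + (√(-3))³ + (√(-3))²/2) + 241 = -374*(-3/2 + I*√3 + (I*√3)³ + (I*√3)²/2) + 241 = -374*(-3/2 + I*√3 - 3*I*√3 + (½)*(-3)) + 241 = -374*(-3/2 + I*√3 - 3*I*√3 - 3/2) + 241 = -374*(-3 - 2*I*√3) + 241 = (1122 + 748*I*√3) + 241 = 1363 + 748*I*√3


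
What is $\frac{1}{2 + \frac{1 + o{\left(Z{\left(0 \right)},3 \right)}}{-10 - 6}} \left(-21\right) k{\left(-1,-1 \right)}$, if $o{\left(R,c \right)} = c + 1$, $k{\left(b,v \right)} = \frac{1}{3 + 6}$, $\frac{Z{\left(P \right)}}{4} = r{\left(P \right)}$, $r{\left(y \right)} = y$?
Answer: $- \frac{112}{81} \approx -1.3827$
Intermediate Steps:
$Z{\left(P \right)} = 4 P$
$k{\left(b,v \right)} = \frac{1}{9}$
$o{\left(R,c \right)} = 1 + c$
$\frac{1}{2 + \frac{1 + o{\left(Z{\left(0 \right)},3 \right)}}{-10 - 6}} \left(-21\right) k{\left(-1,-1 \right)} = \frac{1}{2 + \frac{1 + \left(1 + 3\right)}{-10 - 6}} \left(-21\right) \frac{1}{9} = \frac{1}{2 + \frac{1 + 4}{-16}} \left(-21\right) \frac{1}{9} = \frac{1}{2 + 5 \left(- \frac{1}{16}\right)} \left(-21\right) \frac{1}{9} = \frac{1}{2 - \frac{5}{16}} \left(-21\right) \frac{1}{9} = \frac{1}{\frac{27}{16}} \left(-21\right) \frac{1}{9} = \frac{16}{27} \left(-21\right) \frac{1}{9} = \left(- \frac{112}{9}\right) \frac{1}{9} = - \frac{112}{81}$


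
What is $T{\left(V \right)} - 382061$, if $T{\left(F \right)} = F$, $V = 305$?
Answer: $-381756$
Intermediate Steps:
$T{\left(V \right)} - 382061 = 305 - 382061 = -381756$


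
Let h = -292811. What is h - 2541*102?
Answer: -551993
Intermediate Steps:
h - 2541*102 = -292811 - 2541*102 = -292811 - 1*259182 = -292811 - 259182 = -551993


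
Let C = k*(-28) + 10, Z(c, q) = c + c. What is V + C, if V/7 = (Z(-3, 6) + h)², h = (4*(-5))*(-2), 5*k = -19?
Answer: 41042/5 ≈ 8208.4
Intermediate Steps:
k = -19/5 (k = (⅕)*(-19) = -19/5 ≈ -3.8000)
Z(c, q) = 2*c
h = 40 (h = -20*(-2) = 40)
C = 582/5 (C = -19/5*(-28) + 10 = 532/5 + 10 = 582/5 ≈ 116.40)
V = 8092 (V = 7*(2*(-3) + 40)² = 7*(-6 + 40)² = 7*34² = 7*1156 = 8092)
V + C = 8092 + 582/5 = 41042/5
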